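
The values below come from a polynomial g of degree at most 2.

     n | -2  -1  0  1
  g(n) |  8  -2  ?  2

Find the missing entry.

The 3 known points determine the degree-2 polynomial uniquely.
Write g(n) = an^2 + bn + c. Substituting each data point gives a linear system:
  4a - 2b + c = 8
  a - b + c = -2
  a + b + c = 2
Solving the system yields a = 4, b = 2, c = -4.
So g(n) = 4n² + 2n - 4.
Then g(0) = -4.

-4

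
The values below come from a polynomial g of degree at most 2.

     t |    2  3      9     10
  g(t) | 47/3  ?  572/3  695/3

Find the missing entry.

The 3 known points determine the degree-2 polynomial uniquely.
Write g(t) = at^2 + bt + c. Substituting each data point gives a linear system:
  4a + 2b + c = 47/3
  81a + 9b + c = 572/3
  100a + 10b + c = 695/3
Solving the system yields a = 2, b = 3, c = 5/3.
So g(t) = 2t^2 + 3t + 5/3.
Then g(3) = 86/3.

86/3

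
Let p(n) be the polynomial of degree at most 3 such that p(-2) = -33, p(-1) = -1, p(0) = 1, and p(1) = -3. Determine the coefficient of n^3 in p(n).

4

Write p(n) = an^3 + bn^2 + cn + d. Substituting each data point gives a linear system:
  -8a + 4b - 2c + d = -33
  -a + b - c + d = -1
  d = 1
  a + b + c + d = -3
Solving the system yields a = 4, b = -3, c = -5, d = 1.
So p(n) = 4n³ - 3n² - 5n + 1.
The leading coefficient is 4.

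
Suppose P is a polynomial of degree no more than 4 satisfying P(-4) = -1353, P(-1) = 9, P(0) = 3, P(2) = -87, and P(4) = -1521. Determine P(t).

P(t) = -6t^4 - t^3 + 6t^2 - 5t + 3

Using the Lagrange interpolation formula with nodes -4, -1, 0, 2, 4:
  L_0(t) = (t + 1)t(t - 2)(t - 4) / 576
  L_1(t) = (t + 4)t(t - 2)(t - 4) / -45
  L_2(t) = (t + 4)(t + 1)(t - 2)(t - 4) / 32
  L_3(t) = (t + 4)(t + 1)t(t - 4) / -72
  L_4(t) = (t + 4)(t + 1)t(t - 2) / 320
Then P(t) = -1353·L_0(t) + 9·L_1(t) + 3·L_2(t) - 87·L_3(t) - 1521·L_4(t).
Expanding and collecting terms gives P(t) = -6t^4 - t^3 + 6t^2 - 5t + 3.
Check: P(-1) = 9. ✓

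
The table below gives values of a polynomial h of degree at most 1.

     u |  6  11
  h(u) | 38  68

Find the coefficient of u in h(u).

Write h(u) = au + b. Substituting each data point gives a linear system:
  6a + b = 38
  11a + b = 68
Solving the system yields a = 6, b = 2.
So h(u) = 6u + 2.
The leading coefficient is 6.

6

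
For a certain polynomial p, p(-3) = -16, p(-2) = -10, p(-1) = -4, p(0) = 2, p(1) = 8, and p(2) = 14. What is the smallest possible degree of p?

Forward differences of the values at u = -3, -2, -1, 0, 1, 2:
  p  : -16  -10  -4  2  8  14
  Δ  : 6  6  6  6  6
  Δ^2: 0  0  0  0
  Δ^3: 0  0  0
  Δ^4: 0  0
  Δ^5: 0
The first differences are constant (6) and nonzero, while all higher differences vanish, so the minimal degree is 1.

1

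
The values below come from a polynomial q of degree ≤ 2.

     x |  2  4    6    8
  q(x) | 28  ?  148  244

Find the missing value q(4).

76

The 3 known points determine the degree-2 polynomial uniquely.
Write q(x) = ax^2 + bx + c. Substituting each data point gives a linear system:
  4a + 2b + c = 28
  36a + 6b + c = 148
  64a + 8b + c = 244
Solving the system yields a = 3, b = 6, c = 4.
So q(x) = 3x² + 6x + 4.
Then q(4) = 76.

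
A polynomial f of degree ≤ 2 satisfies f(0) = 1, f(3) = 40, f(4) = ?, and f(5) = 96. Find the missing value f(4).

The 3 known points determine the degree-2 polynomial uniquely.
Write f(x) = ax^2 + bx + c. Substituting each data point gives a linear system:
  c = 1
  9a + 3b + c = 40
  25a + 5b + c = 96
Solving the system yields a = 3, b = 4, c = 1.
So f(x) = 3x^2 + 4x + 1.
Then f(4) = 65.

65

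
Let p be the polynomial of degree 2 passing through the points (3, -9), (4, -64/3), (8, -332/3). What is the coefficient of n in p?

5/3

Write p(n) = an^2 + bn + c. Substituting each data point gives a linear system:
  9a + 3b + c = -9
  16a + 4b + c = -64/3
  64a + 8b + c = -332/3
Solving the system yields a = -2, b = 5/3, c = 4.
So p(n) = -2n^2 + (5/3)n + 4.
The coefficient of n is 5/3.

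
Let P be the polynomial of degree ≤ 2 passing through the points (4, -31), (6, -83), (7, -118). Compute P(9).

Using the Lagrange interpolation formula with nodes 4, 6, 7:
  L_0(x) = (x - 6)(x - 7) / 6
  L_1(x) = (x - 4)(x - 7) / -2
  L_2(x) = (x - 4)(x - 6) / 3
Then P(x) = -31·L_0(x) - 83·L_1(x) - 118·L_2(x).
Expanding and collecting terms gives P(x) = -3x^2 + 4x + 1.
Evaluating at x = 9: P(9) = -206.

-206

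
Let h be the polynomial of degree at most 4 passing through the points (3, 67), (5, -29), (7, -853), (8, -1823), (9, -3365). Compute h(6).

Write h(x) = ax^4 + bx^3 + cx^2 + dx + e. Substituting each data point gives a linear system:
  81a + 27b + 9c + 3d + e = 67
  625a + 125b + 25c + 5d + e = -29
  2401a + 343b + 49c + 7d + e = -853
  4096a + 512b + 64c + 8d + e = -1823
  6561a + 729b + 81c + 9d + e = -3365
Solving the system yields a = -1, b = 4, c = 3, d = 4, e = 1.
So h(x) = -x^4 + 4x^3 + 3x^2 + 4x + 1.
Then h(6) = -299.

-299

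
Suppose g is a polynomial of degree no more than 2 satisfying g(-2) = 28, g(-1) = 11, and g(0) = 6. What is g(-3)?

57

Write g(t) = at^2 + bt + c. Substituting each data point gives a linear system:
  4a - 2b + c = 28
  a - b + c = 11
  c = 6
Solving the system yields a = 6, b = 1, c = 6.
So g(t) = 6t² + t + 6.
Then g(-3) = 57.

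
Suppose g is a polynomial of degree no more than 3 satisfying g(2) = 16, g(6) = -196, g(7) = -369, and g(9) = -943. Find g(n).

Using the Lagrange interpolation formula with nodes 2, 6, 7, 9:
  L_0(n) = (n - 6)(n - 7)(n - 9) / -140
  L_1(n) = (n - 2)(n - 7)(n - 9) / 12
  L_2(n) = (n - 2)(n - 6)(n - 9) / -10
  L_3(n) = (n - 2)(n - 6)(n - 7) / 42
Then g(n) = 16·L_0(n) - 196·L_1(n) - 369·L_2(n) - 943·L_3(n).
Expanding and collecting terms gives g(n) = -2n³ + 6n² + 3n + 2.
Check: g(6) = -196. ✓

g(n) = -2n^3 + 6n^2 + 3n + 2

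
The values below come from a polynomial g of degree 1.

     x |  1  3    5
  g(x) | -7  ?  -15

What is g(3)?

-11

The 2 known points determine the degree-1 polynomial uniquely.
Write g(x) = ax + b. Substituting each data point gives a linear system:
  a + b = -7
  5a + b = -15
Solving the system yields a = -2, b = -5.
So g(x) = -2x - 5.
Then g(3) = -11.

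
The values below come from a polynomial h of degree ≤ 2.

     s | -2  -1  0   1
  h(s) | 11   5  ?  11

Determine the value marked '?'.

On equispaced nodes a degree-2 polynomial has vanishing third forward difference, so
  - h(-2) + 3·h(-1) - 3·h(0) + h(1) = 0.
Substituting the known values and solving for h(0):
  -3·h(0) = -15
  h(0) = 5.

5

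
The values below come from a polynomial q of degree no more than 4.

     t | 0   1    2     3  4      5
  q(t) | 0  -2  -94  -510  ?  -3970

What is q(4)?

The 5 known points determine the degree-4 polynomial uniquely.
Write q(t) = at^4 + bt^3 + ct^2 + dt + e. Substituting each data point gives a linear system:
  e = 0
  a + b + c + d + e = -2
  16a + 8b + 4c + 2d + e = -94
  81a + 27b + 9c + 3d + e = -510
  625a + 125b + 25c + 5d + e = -3970
Solving the system yields a = -6, b = -3, c = 6, d = 1, e = 0.
So q(t) = -6t⁴ - 3t³ + 6t² + t.
Then q(4) = -1628.

-1628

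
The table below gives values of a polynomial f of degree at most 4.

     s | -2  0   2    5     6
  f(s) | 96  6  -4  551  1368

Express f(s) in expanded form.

Write f(s) = as^4 + bs^3 + cs^2 + ds + e. Substituting each data point gives a linear system:
  16a - 8b + 4c - 2d + e = 96
  e = 6
  16a + 8b + 4c + 2d + e = -4
  625a + 125b + 25c + 5d + e = 551
  1296a + 216b + 36c + 6d + e = 1368
Solving the system yields a = 2, b = -6, c = 2, d = -1, e = 6.
So f(s) = 2s^4 - 6s^3 + 2s^2 - s + 6.
Check: f(-2) = 96. ✓

f(s) = 2s^4 - 6s^3 + 2s^2 - s + 6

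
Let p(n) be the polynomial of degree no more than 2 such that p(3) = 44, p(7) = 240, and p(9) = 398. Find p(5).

Write p(n) = an^2 + bn + c. Substituting each data point gives a linear system:
  9a + 3b + c = 44
  49a + 7b + c = 240
  81a + 9b + c = 398
Solving the system yields a = 5, b = -1, c = 2.
So p(n) = 5n^2 - n + 2.
Then p(5) = 122.

122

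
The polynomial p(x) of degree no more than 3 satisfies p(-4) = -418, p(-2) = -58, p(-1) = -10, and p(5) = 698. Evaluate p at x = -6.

Write p(x) = ax^3 + bx^2 + cx + d. Substituting each data point gives a linear system:
  -64a + 16b - 4c + d = -418
  -8a + 4b - 2c + d = -58
  -a + b - c + d = -10
  125a + 25b + 5c + d = 698
Solving the system yields a = 6, b = -2, c = 0, d = -2.
So p(x) = 6x³ - 2x² - 2.
Then p(-6) = -1370.

-1370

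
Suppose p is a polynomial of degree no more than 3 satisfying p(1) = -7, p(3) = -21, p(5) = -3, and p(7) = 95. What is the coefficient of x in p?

Write p(x) = ax^3 + bx^2 + cx + d. Substituting each data point gives a linear system:
  a + b + c + d = -7
  27a + 9b + 3c + d = -21
  125a + 25b + 5c + d = -3
  343a + 49b + 7c + d = 95
Solving the system yields a = 1, b = -5, c = 0, d = -3.
So p(x) = x³ - 5x² - 3.
The coefficient of x is 0.

0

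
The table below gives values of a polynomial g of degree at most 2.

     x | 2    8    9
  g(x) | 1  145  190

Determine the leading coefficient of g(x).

Write g(x) = ax^2 + bx + c. Substituting each data point gives a linear system:
  4a + 2b + c = 1
  64a + 8b + c = 145
  81a + 9b + c = 190
Solving the system yields a = 3, b = -6, c = 1.
So g(x) = 3x^2 - 6x + 1.
The leading coefficient is 3.

3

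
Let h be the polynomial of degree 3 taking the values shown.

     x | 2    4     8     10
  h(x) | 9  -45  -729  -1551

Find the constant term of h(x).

-1

Write h(x) = ax^3 + bx^2 + cx + d. Substituting each data point gives a linear system:
  8a + 4b + 2c + d = 9
  64a + 16b + 4c + d = -45
  512a + 64b + 8c + d = -729
  1000a + 100b + 10c + d = -1551
Solving the system yields a = -2, b = 4, c = 5, d = -1.
So h(x) = -2x^3 + 4x^2 + 5x - 1.
The constant term is -1.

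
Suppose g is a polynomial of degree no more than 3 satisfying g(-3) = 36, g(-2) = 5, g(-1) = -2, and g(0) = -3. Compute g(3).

Using the Lagrange interpolation formula with nodes -3, -2, -1, 0:
  L_0(n) = (n + 2)(n + 1)n / -6
  L_1(n) = (n + 3)(n + 1)n / 2
  L_2(n) = (n + 3)(n + 2)n / -2
  L_3(n) = (n + 3)(n + 2)(n + 1) / 6
Then g(n) = 36·L_0(n) + 5·L_1(n) - 2·L_2(n) - 3·L_3(n).
Expanding and collecting terms gives g(n) = -3n^3 - 6n^2 - 4n - 3.
Evaluating at n = 3: g(3) = -150.

-150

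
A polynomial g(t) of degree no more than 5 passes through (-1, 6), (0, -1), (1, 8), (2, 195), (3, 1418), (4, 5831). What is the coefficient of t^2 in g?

4

Write g(t) = at^5 + bt^4 + ct^3 + dt^2 + et + k. Substituting each data point gives a linear system:
  -a + b - c + d - e + k = 6
  k = -1
  a + b + c + d + e + k = 8
  32a + 16b + 8c + 4d + 2e + k = 195
  243a + 81b + 27c + 9d + 3e + k = 1418
  1024a + 256b + 64c + 16d + 4e + k = 5831
Solving the system yields a = 5, b = 4, c = -6, d = 4, e = 2, k = -1.
So g(t) = 5t^5 + 4t^4 - 6t^3 + 4t^2 + 2t - 1.
The coefficient of t^2 is 4.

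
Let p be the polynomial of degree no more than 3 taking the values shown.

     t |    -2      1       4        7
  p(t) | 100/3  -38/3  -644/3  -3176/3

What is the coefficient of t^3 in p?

Write p(t) = at^3 + bt^2 + ct + d. Substituting each data point gives a linear system:
  -8a + 4b - 2c + d = 100/3
  a + b + c + d = -38/3
  64a + 16b + 4c + d = -644/3
  343a + 49b + 7c + d = -3176/3
Solving the system yields a = -3, b = 1/3, c = -6, d = -4.
So p(t) = -3t^3 + (1/3)t^2 - 6t - 4.
The leading coefficient is -3.

-3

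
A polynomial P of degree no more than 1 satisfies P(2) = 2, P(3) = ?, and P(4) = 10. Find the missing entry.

The 2 known points determine the degree-1 polynomial uniquely.
Write P(u) = au + b. Substituting each data point gives a linear system:
  2a + b = 2
  4a + b = 10
Solving the system yields a = 4, b = -6.
So P(u) = 4u - 6.
Then P(3) = 6.

6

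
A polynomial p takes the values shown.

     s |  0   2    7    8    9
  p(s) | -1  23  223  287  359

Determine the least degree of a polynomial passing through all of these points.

Divided differences on the nodes 0, 2, 7, 8, 9:
  order 0: -1  23  223  287  359
  order 1: 12  40  64  72
  order 2: 4  4  4
  order 3: 0  0
  order 4: 0
The order-2 divided differences are all 4 (nonzero) and every higher order vanishes, so the data lies on a polynomial of degree exactly 2.

2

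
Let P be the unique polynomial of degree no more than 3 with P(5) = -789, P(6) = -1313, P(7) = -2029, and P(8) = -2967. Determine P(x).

Using the Lagrange interpolation formula with nodes 5, 6, 7, 8:
  L_0(x) = (x - 6)(x - 7)(x - 8) / -6
  L_1(x) = (x - 5)(x - 7)(x - 8) / 2
  L_2(x) = (x - 5)(x - 6)(x - 8) / -2
  L_3(x) = (x - 5)(x - 6)(x - 7) / 6
Then P(x) = -789·L_0(x) - 1313·L_1(x) - 2029·L_2(x) - 2967·L_3(x).
Expanding and collecting terms gives P(x) = -5x^3 - 6x^2 - 3x + 1.
Check: P(6) = -1313. ✓

P(x) = -5x^3 - 6x^2 - 3x + 1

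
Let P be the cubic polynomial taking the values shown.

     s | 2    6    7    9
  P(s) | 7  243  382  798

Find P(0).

Using the Lagrange interpolation formula with nodes 2, 6, 7, 9:
  L_0(s) = (s - 6)(s - 7)(s - 9) / -140
  L_1(s) = (s - 2)(s - 7)(s - 9) / 12
  L_2(s) = (s - 2)(s - 6)(s - 9) / -10
  L_3(s) = (s - 2)(s - 6)(s - 7) / 42
Then P(s) = 7·L_0(s) + 243·L_1(s) + 382·L_2(s) + 798·L_3(s).
Expanding and collecting terms gives P(s) = s^3 + s^2 - s - 3.
Evaluating at s = 0: P(0) = -3.

-3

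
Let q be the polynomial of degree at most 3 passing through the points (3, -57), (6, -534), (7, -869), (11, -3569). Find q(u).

Using the Lagrange interpolation formula with nodes 3, 6, 7, 11:
  L_0(u) = (u - 6)(u - 7)(u - 11) / -96
  L_1(u) = (u - 3)(u - 7)(u - 11) / 15
  L_2(u) = (u - 3)(u - 6)(u - 11) / -16
  L_3(u) = (u - 3)(u - 6)(u - 7) / 160
Then q(u) = -57·L_0(u) - 534·L_1(u) - 869·L_2(u) - 3569·L_3(u).
Expanding and collecting terms gives q(u) = -3u^3 + 4u^2 - 6u + 6.
Check: q(7) = -869. ✓

q(u) = -3u^3 + 4u^2 - 6u + 6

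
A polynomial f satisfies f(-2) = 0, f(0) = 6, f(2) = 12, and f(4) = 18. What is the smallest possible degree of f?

1

Forward differences of the values at t = -2, 0, 2, 4:
  f  : 0  6  12  18
  Δ  : 6  6  6
  Δ^2: 0  0
  Δ^3: 0
The first differences are constant (6) and nonzero, while all higher differences vanish, so the minimal degree is 1.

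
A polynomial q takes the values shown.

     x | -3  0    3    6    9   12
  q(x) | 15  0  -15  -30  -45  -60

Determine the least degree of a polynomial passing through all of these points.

1

Forward differences of the values at x = -3, 0, 3, 6, 9, 12:
  q  : 15  0  -15  -30  -45  -60
  Δ  : -15  -15  -15  -15  -15
  Δ^2: 0  0  0  0
  Δ^3: 0  0  0
  Δ^4: 0  0
  Δ^5: 0
The first differences are constant (-15) and nonzero, while all higher differences vanish, so the minimal degree is 1.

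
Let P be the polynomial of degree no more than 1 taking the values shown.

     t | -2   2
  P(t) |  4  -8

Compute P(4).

Write P(t) = at + b. Substituting each data point gives a linear system:
  -2a + b = 4
  2a + b = -8
Solving the system yields a = -3, b = -2.
So P(t) = -3t - 2.
Then P(4) = -14.

-14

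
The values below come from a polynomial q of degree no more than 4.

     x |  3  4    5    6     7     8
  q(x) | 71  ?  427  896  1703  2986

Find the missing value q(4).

The 5 known points determine the degree-4 polynomial uniquely.
Write q(x) = ax^4 + bx^3 + cx^2 + dx + e. Substituting each data point gives a linear system:
  81a + 27b + 9c + 3d + e = 71
  625a + 125b + 25c + 5d + e = 427
  1296a + 216b + 36c + 6d + e = 896
  2401a + 343b + 49c + 7d + e = 1703
  4096a + 512b + 64c + 8d + e = 2986
Solving the system yields a = 1, b = -3, c = 6, d = 5, e = 2.
So q(x) = x^4 - 3x^3 + 6x^2 + 5x + 2.
Then q(4) = 182.

182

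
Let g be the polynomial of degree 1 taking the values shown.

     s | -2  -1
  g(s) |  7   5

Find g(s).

g(s) = -2s + 3

Using the Lagrange interpolation formula with nodes -2, -1:
  L_0(s) = (s + 1) / -1
  L_1(s) = (s + 2) / 1
Then g(s) = 7·L_0(s) + 5·L_1(s).
Expanding and collecting terms gives g(s) = -2s + 3.
Check: g(-1) = 5. ✓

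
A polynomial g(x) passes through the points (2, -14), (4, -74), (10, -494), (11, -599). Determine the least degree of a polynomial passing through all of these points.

2

Divided differences on the nodes 2, 4, 10, 11:
  order 0: -14  -74  -494  -599
  order 1: -30  -70  -105
  order 2: -5  -5
  order 3: 0
The order-2 divided differences are all -5 (nonzero) and every higher order vanishes, so the data lies on a polynomial of degree exactly 2.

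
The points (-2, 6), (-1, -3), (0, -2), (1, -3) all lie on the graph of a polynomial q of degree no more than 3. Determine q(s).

Write q(s) = as^3 + bs^2 + cs + d. Substituting each data point gives a linear system:
  -8a + 4b - 2c + d = 6
  -a + b - c + d = -3
  d = -2
  a + b + c + d = -3
Solving the system yields a = -2, b = -1, c = 2, d = -2.
So q(s) = -2s^3 - s^2 + 2s - 2.
Check: q(-1) = -3. ✓

q(s) = -2s^3 - s^2 + 2s - 2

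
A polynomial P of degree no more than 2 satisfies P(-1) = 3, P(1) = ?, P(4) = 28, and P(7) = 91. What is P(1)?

The 3 known points determine the degree-2 polynomial uniquely.
Write P(u) = au^2 + bu + c. Substituting each data point gives a linear system:
  a - b + c = 3
  16a + 4b + c = 28
  49a + 7b + c = 91
Solving the system yields a = 2, b = -1, c = 0.
So P(u) = 2u² - u.
Then P(1) = 1.

1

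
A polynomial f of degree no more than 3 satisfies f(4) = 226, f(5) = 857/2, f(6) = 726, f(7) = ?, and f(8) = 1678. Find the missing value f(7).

On equispaced nodes a degree-3 polynomial has vanishing fourth forward difference, so
  f(4) - 4·f(5) + 6·f(6) - 4·f(7) + f(8) = 0.
Substituting the known values and solving for f(7):
  -4·f(7) = -4546
  f(7) = 2273/2.

2273/2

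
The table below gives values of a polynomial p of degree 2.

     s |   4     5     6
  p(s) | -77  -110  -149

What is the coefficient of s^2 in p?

-3

Write p(s) = as^2 + bs + c. Substituting each data point gives a linear system:
  16a + 4b + c = -77
  25a + 5b + c = -110
  36a + 6b + c = -149
Solving the system yields a = -3, b = -6, c = -5.
So p(s) = -3s² - 6s - 5.
The leading coefficient is -3.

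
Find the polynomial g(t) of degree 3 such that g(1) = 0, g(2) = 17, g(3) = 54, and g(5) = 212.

g(t) = t^3 + 4t^2 - 2t - 3

Using the Lagrange interpolation formula with nodes 1, 2, 3, 5:
  L_0(t) = (t - 2)(t - 3)(t - 5) / -8
  L_1(t) = (t - 1)(t - 3)(t - 5) / 3
  L_2(t) = (t - 1)(t - 2)(t - 5) / -4
  L_3(t) = (t - 1)(t - 2)(t - 3) / 24
Then g(t) = 0·L_0(t) + 17·L_1(t) + 54·L_2(t) + 212·L_3(t).
Expanding and collecting terms gives g(t) = t^3 + 4t^2 - 2t - 3.
Check: g(3) = 54. ✓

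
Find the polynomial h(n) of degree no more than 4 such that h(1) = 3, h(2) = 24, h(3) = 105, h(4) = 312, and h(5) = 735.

h(n) = n^4 + n^3 - n^2 + 2n

Write h(n) = an^4 + bn^3 + cn^2 + dn + e. Substituting each data point gives a linear system:
  a + b + c + d + e = 3
  16a + 8b + 4c + 2d + e = 24
  81a + 27b + 9c + 3d + e = 105
  256a + 64b + 16c + 4d + e = 312
  625a + 125b + 25c + 5d + e = 735
Solving the system yields a = 1, b = 1, c = -1, d = 2, e = 0.
So h(n) = n⁴ + n³ - n² + 2n.
Check: h(2) = 24. ✓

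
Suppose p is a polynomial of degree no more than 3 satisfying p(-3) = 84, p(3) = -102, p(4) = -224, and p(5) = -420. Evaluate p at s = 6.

Write p(s) = as^3 + bs^2 + cs + d. Substituting each data point gives a linear system:
  -27a + 9b - 3c + d = 84
  27a + 9b + 3c + d = -102
  64a + 16b + 4c + d = -224
  125a + 25b + 5c + d = -420
Solving the system yields a = -3, b = -1, c = -4, d = 0.
So p(s) = -3s^3 - s^2 - 4s.
Then p(6) = -708.

-708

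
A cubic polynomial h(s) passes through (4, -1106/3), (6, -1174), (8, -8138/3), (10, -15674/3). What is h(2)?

Forward differences of the values at s = 4, 6, 8, 10:
  h  : -1106/3  -1174  -8138/3  -15674/3
  Δ  : -2416/3  -4616/3  -2512
  Δ^2: -2200/3  -2920/3
  Δ^3: -240
The third differences are constant, confirming degree 3.
Interpolating (Newton forward form) and evaluating at s = 2 gives h(2) = -170/3.

-170/3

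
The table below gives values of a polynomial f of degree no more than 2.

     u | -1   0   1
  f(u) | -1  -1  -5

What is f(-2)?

Using the Lagrange interpolation formula with nodes -1, 0, 1:
  L_0(u) = u(u - 1) / 2
  L_1(u) = (u + 1)(u - 1) / -1
  L_2(u) = (u + 1)u / 2
Then f(u) = -1·L_0(u) - 1·L_1(u) - 5·L_2(u).
Expanding and collecting terms gives f(u) = -2u^2 - 2u - 1.
Evaluating at u = -2: f(-2) = -5.

-5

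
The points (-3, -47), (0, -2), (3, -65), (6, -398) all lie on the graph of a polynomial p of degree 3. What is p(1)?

Forward differences of the values at u = -3, 0, 3, 6:
  p  : -47  -2  -65  -398
  Δ  : 45  -63  -333
  Δ^2: -108  -270
  Δ^3: -162
The third differences are constant, confirming degree 3.
Interpolating (Newton forward form) and evaluating at u = 1 gives p(1) = -3.

-3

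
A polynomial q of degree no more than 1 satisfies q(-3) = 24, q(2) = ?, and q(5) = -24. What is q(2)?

-6

The 2 known points determine the degree-1 polynomial uniquely.
Write q(n) = an + b. Substituting each data point gives a linear system:
  -3a + b = 24
  5a + b = -24
Solving the system yields a = -6, b = 6.
So q(n) = -6n + 6.
Then q(2) = -6.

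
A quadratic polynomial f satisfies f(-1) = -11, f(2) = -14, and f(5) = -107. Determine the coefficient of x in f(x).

Write f(x) = ax^2 + bx + c. Substituting each data point gives a linear system:
  a - b + c = -11
  4a + 2b + c = -14
  25a + 5b + c = -107
Solving the system yields a = -5, b = 4, c = -2.
So f(x) = -5x^2 + 4x - 2.
The coefficient of x is 4.

4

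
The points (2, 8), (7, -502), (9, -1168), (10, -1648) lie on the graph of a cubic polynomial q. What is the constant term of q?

Write q(n) = an^3 + bn^2 + cn + d. Substituting each data point gives a linear system:
  8a + 4b + 2c + d = 8
  343a + 49b + 7c + d = -502
  729a + 81b + 9c + d = -1168
  1000a + 100b + 10c + d = -1648
Solving the system yields a = -2, b = 3, c = 5, d = 2.
So q(n) = -2n³ + 3n² + 5n + 2.
The constant term is 2.

2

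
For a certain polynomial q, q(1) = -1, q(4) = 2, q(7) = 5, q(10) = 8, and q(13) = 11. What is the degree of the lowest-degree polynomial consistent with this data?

1

Forward differences of the values at u = 1, 4, 7, 10, 13:
  q  : -1  2  5  8  11
  Δ  : 3  3  3  3
  Δ^2: 0  0  0
  Δ^3: 0  0
  Δ^4: 0
The first differences are constant (3) and nonzero, while all higher differences vanish, so the minimal degree is 1.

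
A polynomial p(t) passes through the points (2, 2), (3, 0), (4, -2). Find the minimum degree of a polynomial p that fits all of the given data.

Forward differences of the values at t = 2, 3, 4:
  p  : 2  0  -2
  Δ  : -2  -2
  Δ^2: 0
The first differences are constant (-2) and nonzero, while all higher differences vanish, so the minimal degree is 1.

1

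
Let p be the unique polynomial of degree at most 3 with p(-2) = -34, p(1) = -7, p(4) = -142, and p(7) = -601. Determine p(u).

Using the Lagrange interpolation formula with nodes -2, 1, 4, 7:
  L_0(u) = (u - 1)(u - 4)(u - 7) / -162
  L_1(u) = (u + 2)(u - 4)(u - 7) / 54
  L_2(u) = (u + 2)(u - 1)(u - 7) / -54
  L_3(u) = (u + 2)(u - 1)(u - 4) / 162
Then p(u) = -34·L_0(u) - 7·L_1(u) - 142·L_2(u) - 601·L_3(u).
Expanding and collecting terms gives p(u) = -u³ - 6u² + 6u - 6.
Check: p(4) = -142. ✓

p(u) = -u^3 - 6u^2 + 6u - 6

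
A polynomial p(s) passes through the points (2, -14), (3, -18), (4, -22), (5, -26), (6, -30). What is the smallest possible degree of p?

Forward differences of the values at s = 2, 3, 4, 5, 6:
  p  : -14  -18  -22  -26  -30
  Δ  : -4  -4  -4  -4
  Δ^2: 0  0  0
  Δ^3: 0  0
  Δ^4: 0
The first differences are constant (-4) and nonzero, while all higher differences vanish, so the minimal degree is 1.

1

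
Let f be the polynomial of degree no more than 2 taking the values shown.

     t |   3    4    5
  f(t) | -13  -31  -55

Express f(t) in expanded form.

f(t) = -3t^2 + 3t + 5

Write f(t) = at^2 + bt + c. Substituting each data point gives a linear system:
  9a + 3b + c = -13
  16a + 4b + c = -31
  25a + 5b + c = -55
Solving the system yields a = -3, b = 3, c = 5.
So f(t) = -3t^2 + 3t + 5.
Check: f(4) = -31. ✓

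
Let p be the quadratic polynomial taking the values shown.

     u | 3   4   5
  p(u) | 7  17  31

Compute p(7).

71

Forward differences of the values at u = 3, 4, 5:
  p  : 7  17  31
  Δ  : 10  14
  Δ^2: 4
The second differences are constant, confirming degree 2.
Interpolating (Newton forward form) and evaluating at u = 7 gives p(7) = 71.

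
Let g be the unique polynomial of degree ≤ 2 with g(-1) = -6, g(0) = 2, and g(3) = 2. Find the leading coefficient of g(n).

-2

Write g(n) = an^2 + bn + c. Substituting each data point gives a linear system:
  a - b + c = -6
  c = 2
  9a + 3b + c = 2
Solving the system yields a = -2, b = 6, c = 2.
So g(n) = -2n² + 6n + 2.
The leading coefficient is -2.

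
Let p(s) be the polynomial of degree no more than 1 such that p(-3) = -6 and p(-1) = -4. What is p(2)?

Using the Lagrange interpolation formula with nodes -3, -1:
  L_0(s) = (s + 1) / -2
  L_1(s) = (s + 3) / 2
Then p(s) = -6·L_0(s) - 4·L_1(s).
Expanding and collecting terms gives p(s) = s - 3.
Evaluating at s = 2: p(2) = -1.

-1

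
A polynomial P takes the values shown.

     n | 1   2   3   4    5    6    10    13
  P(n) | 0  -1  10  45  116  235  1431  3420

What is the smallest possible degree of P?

3

Divided differences on the nodes 1, 2, 3, 4, 5, 6, 10, 13:
  order 0: 0  -1  10  45  116  235  1431  3420
  order 1: -1  11  35  71  119  299  663
  order 2: 6  12  18  24  36  52
  order 3: 2  2  2  2  2
  order 4: 0  0  0  0
  order 5: 0  0  0
  order 6: 0  0
  order 7: 0
The order-3 divided differences are all 2 (nonzero) and every higher order vanishes, so the data lies on a polynomial of degree exactly 3.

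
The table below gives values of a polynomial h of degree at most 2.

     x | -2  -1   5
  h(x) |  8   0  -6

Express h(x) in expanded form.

Write h(x) = ax^2 + bx + c. Substituting each data point gives a linear system:
  4a - 2b + c = 8
  a - b + c = 0
  25a + 5b + c = -6
Solving the system yields a = 1, b = -5, c = -6.
So h(x) = x^2 - 5x - 6.
Check: h(-2) = 8. ✓

h(x) = x^2 - 5x - 6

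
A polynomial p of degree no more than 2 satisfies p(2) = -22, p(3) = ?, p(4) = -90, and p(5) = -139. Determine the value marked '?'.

-51

On equispaced nodes a degree-2 polynomial has vanishing third forward difference, so
  - p(2) + 3·p(3) - 3·p(4) + p(5) = 0.
Substituting the known values and solving for p(3):
  3·p(3) = -153
  p(3) = -51.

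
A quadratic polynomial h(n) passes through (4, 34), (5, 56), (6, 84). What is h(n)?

h(n) = 3n^2 - 5n + 6

Write h(n) = an^2 + bn + c. Substituting each data point gives a linear system:
  16a + 4b + c = 34
  25a + 5b + c = 56
  36a + 6b + c = 84
Solving the system yields a = 3, b = -5, c = 6.
So h(n) = 3n² - 5n + 6.
Check: h(5) = 56. ✓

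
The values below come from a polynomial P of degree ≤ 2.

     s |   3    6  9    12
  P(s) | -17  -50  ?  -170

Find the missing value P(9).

-101

The 3 known points determine the degree-2 polynomial uniquely.
Write P(s) = as^2 + bs + c. Substituting each data point gives a linear system:
  9a + 3b + c = -17
  36a + 6b + c = -50
  144a + 12b + c = -170
Solving the system yields a = -1, b = -2, c = -2.
So P(s) = -s^2 - 2s - 2.
Then P(9) = -101.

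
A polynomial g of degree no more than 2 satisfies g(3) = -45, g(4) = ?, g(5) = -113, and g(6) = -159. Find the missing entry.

The 3 known points determine the degree-2 polynomial uniquely.
Write g(u) = au^2 + bu + c. Substituting each data point gives a linear system:
  9a + 3b + c = -45
  25a + 5b + c = -113
  36a + 6b + c = -159
Solving the system yields a = -4, b = -2, c = -3.
So g(u) = -4u^2 - 2u - 3.
Then g(4) = -75.

-75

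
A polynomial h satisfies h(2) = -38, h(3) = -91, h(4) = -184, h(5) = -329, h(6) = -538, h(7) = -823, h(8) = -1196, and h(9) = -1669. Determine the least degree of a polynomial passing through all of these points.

3

Forward differences of the values at s = 2, 3, 4, 5, 6, 7, 8, 9:
  h  : -38  -91  -184  -329  -538  -823  -1196  -1669
  Δ  : -53  -93  -145  -209  -285  -373  -473
  Δ^2: -40  -52  -64  -76  -88  -100
  Δ^3: -12  -12  -12  -12  -12
  Δ^4: 0  0  0  0
  Δ^5: 0  0  0
  Δ^6: 0  0
  Δ^7: 0
The third differences are constant (-12) and nonzero, while all higher differences vanish, so the minimal degree is 3.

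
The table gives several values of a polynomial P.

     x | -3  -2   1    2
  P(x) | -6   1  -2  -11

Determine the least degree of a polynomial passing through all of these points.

2

Divided differences on the nodes -3, -2, 1, 2:
  order 0: -6  1  -2  -11
  order 1: 7  -1  -9
  order 2: -2  -2
  order 3: 0
The order-2 divided differences are all -2 (nonzero) and every higher order vanishes, so the data lies on a polynomial of degree exactly 2.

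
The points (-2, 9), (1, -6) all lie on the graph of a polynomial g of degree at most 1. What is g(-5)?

Write g(t) = at + b. Substituting each data point gives a linear system:
  -2a + b = 9
  a + b = -6
Solving the system yields a = -5, b = -1.
So g(t) = -5t - 1.
Then g(-5) = 24.

24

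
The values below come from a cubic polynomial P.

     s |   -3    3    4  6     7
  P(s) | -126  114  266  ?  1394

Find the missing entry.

882

The 4 known points determine the degree-3 polynomial uniquely.
Write P(s) = as^3 + bs^2 + cs + d. Substituting each data point gives a linear system:
  -27a + 9b - 3c + d = -126
  27a + 9b + 3c + d = 114
  64a + 16b + 4c + d = 266
  343a + 49b + 7c + d = 1394
Solving the system yields a = 4, b = 0, c = 4, d = -6.
So P(s) = 4s³ + 4s - 6.
Then P(6) = 882.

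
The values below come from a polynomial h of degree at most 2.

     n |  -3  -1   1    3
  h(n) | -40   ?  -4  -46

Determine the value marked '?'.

-2

On equispaced nodes a degree-2 polynomial has vanishing third forward difference, so
  - h(-3) + 3·h(-1) - 3·h(1) + h(3) = 0.
Substituting the known values and solving for h(-1):
  3·h(-1) = -6
  h(-1) = -2.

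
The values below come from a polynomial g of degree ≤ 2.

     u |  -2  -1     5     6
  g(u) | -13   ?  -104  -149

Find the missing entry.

-2

The 3 known points determine the degree-2 polynomial uniquely.
Write g(u) = au^2 + bu + c. Substituting each data point gives a linear system:
  4a - 2b + c = -13
  25a + 5b + c = -104
  36a + 6b + c = -149
Solving the system yields a = -4, b = -1, c = 1.
So g(u) = -4u^2 - u + 1.
Then g(-1) = -2.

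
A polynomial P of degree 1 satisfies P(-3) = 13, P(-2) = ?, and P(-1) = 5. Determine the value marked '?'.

9

The 2 known points determine the degree-1 polynomial uniquely.
Write P(s) = as + b. Substituting each data point gives a linear system:
  -3a + b = 13
  -a + b = 5
Solving the system yields a = -4, b = 1.
So P(s) = -4s + 1.
Then P(-2) = 9.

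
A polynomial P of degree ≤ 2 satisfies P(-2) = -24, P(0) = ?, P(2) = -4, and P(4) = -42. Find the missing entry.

The 3 known points determine the degree-2 polynomial uniquely.
Write P(s) = as^2 + bs + c. Substituting each data point gives a linear system:
  4a - 2b + c = -24
  4a + 2b + c = -4
  16a + 4b + c = -42
Solving the system yields a = -4, b = 5, c = 2.
So P(s) = -4s^2 + 5s + 2.
Then P(0) = 2.

2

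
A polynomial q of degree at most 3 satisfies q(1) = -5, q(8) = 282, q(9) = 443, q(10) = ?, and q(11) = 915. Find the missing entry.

The 4 known points determine the degree-3 polynomial uniquely.
Write q(s) = as^3 + bs^2 + cs + d. Substituting each data point gives a linear system:
  a + b + c + d = -5
  512a + 64b + 8c + d = 282
  729a + 81b + 9c + d = 443
  1331a + 121b + 11c + d = 915
Solving the system yields a = 1, b = -3, c = -5, d = 2.
So q(s) = s^3 - 3s^2 - 5s + 2.
Then q(10) = 652.

652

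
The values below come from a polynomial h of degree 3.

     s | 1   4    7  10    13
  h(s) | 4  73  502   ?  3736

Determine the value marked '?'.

1615

On equispaced nodes a degree-3 polynomial has vanishing fourth forward difference, so
  h(1) - 4·h(4) + 6·h(7) - 4·h(10) + h(13) = 0.
Substituting the known values and solving for h(10):
  -4·h(10) = -6460
  h(10) = 1615.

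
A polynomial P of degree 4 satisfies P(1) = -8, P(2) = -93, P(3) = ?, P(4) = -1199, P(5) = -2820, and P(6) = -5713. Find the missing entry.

On equispaced nodes a degree-4 polynomial has vanishing fifth forward difference, so
  - P(1) + 5·P(2) - 10·P(3) + 10·P(4) - 5·P(5) + P(6) = 0.
Substituting the known values and solving for P(3):
  -10·P(3) = 4060
  P(3) = -406.

-406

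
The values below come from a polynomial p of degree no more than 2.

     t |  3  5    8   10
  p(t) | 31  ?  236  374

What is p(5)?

The 3 known points determine the degree-2 polynomial uniquely.
Write p(t) = at^2 + bt + c. Substituting each data point gives a linear system:
  9a + 3b + c = 31
  64a + 8b + c = 236
  100a + 10b + c = 374
Solving the system yields a = 4, b = -3, c = 4.
So p(t) = 4t^2 - 3t + 4.
Then p(5) = 89.

89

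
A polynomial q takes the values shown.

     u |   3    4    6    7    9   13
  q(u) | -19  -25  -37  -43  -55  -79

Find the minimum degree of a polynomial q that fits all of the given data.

1

Divided differences on the nodes 3, 4, 6, 7, 9, 13:
  order 0: -19  -25  -37  -43  -55  -79
  order 1: -6  -6  -6  -6  -6
  order 2: 0  0  0  0
  order 3: 0  0  0
  order 4: 0  0
  order 5: 0
The order-1 divided differences are all -6 (nonzero) and every higher order vanishes, so the data lies on a polynomial of degree exactly 1.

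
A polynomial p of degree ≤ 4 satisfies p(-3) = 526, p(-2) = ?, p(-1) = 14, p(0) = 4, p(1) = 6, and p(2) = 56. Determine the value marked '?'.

The 5 known points determine the degree-4 polynomial uniquely.
Write p(n) = an^4 + bn^3 + cn^2 + dn + e. Substituting each data point gives a linear system:
  81a - 27b + 9c - 3d + e = 526
  a - b + c - d + e = 14
  e = 4
  a + b + c + d + e = 6
  16a + 8b + 4c + 2d + e = 56
Solving the system yields a = 5, b = -4, c = 1, d = 0, e = 4.
So p(n) = 5n^4 - 4n^3 + n^2 + 4.
Then p(-2) = 120.

120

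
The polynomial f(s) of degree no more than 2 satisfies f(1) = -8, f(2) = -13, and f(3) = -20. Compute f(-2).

-5

Forward differences of the values at s = 1, 2, 3:
  f  : -8  -13  -20
  Δ  : -5  -7
  Δ^2: -2
The second differences are constant, confirming degree 2.
Interpolating (Newton forward form) and evaluating at s = -2 gives f(-2) = -5.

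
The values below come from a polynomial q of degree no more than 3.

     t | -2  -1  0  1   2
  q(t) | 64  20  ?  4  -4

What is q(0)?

On equispaced nodes a degree-3 polynomial has vanishing fourth forward difference, so
  q(-2) - 4·q(-1) + 6·q(0) - 4·q(1) + q(2) = 0.
Substituting the known values and solving for q(0):
  6·q(0) = 36
  q(0) = 6.

6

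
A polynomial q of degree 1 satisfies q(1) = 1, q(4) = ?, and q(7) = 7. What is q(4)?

On equispaced nodes a degree-1 polynomial has vanishing second forward difference, so
  q(1) - 2·q(4) + q(7) = 0.
Substituting the known values and solving for q(4):
  -2·q(4) = -8
  q(4) = 4.

4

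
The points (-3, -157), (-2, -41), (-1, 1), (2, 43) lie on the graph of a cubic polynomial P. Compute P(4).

Using the Lagrange interpolation formula with nodes -3, -2, -1, 2:
  L_0(t) = (t + 2)(t + 1)(t - 2) / -10
  L_1(t) = (t + 3)(t + 1)(t - 2) / 4
  L_2(t) = (t + 3)(t + 2)(t - 2) / -6
  L_3(t) = (t + 3)(t + 2)(t + 1) / 60
Then P(t) = -157·L_0(t) - 41·L_1(t) + 1·L_2(t) + 43·L_3(t).
Expanding and collecting terms gives P(t) = 6t^3 - t^2 - 3t + 5.
Evaluating at t = 4: P(4) = 361.

361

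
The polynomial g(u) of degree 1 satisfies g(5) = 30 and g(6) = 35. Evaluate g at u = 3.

20

Write g(u) = au + b. Substituting each data point gives a linear system:
  5a + b = 30
  6a + b = 35
Solving the system yields a = 5, b = 5.
So g(u) = 5u + 5.
Then g(3) = 20.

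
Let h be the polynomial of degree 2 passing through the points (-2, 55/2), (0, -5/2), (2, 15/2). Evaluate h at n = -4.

Write h(n) = an^2 + bn + c. Substituting each data point gives a linear system:
  4a - 2b + c = 55/2
  c = -5/2
  4a + 2b + c = 15/2
Solving the system yields a = 5, b = -5, c = -5/2.
So h(n) = 5n^2 - 5n - 5/2.
Then h(-4) = 195/2.

195/2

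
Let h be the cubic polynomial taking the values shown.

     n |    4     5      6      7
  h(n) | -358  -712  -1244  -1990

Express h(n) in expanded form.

Write h(n) = an^3 + bn^2 + cn + d. Substituting each data point gives a linear system:
  64a + 16b + 4c + d = -358
  125a + 25b + 5c + d = -712
  216a + 36b + 6c + d = -1244
  343a + 49b + 7c + d = -1990
Solving the system yields a = -6, b = 1, c = 3, d = -2.
So h(n) = -6n^3 + n^2 + 3n - 2.
Check: h(5) = -712. ✓

h(n) = -6n^3 + n^2 + 3n - 2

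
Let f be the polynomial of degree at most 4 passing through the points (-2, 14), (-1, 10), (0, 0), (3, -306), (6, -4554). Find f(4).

-940

Using the Lagrange interpolation formula with nodes -2, -1, 0, 3, 6:
  L_0(u) = (u + 1)u(u - 3)(u - 6) / 80
  L_1(u) = (u + 2)u(u - 3)(u - 6) / -28
  L_2(u) = (u + 2)(u + 1)(u - 3)(u - 6) / 36
  L_3(u) = (u + 2)(u + 1)u(u - 6) / -180
  L_4(u) = (u + 2)(u + 1)u(u - 3) / 1008
Then f(u) = 14·L_0(u) + 10·L_1(u) + 0·L_2(u) - 306·L_3(u) - 4554·L_4(u).
Expanding and collecting terms gives f(u) = -3u^4 - 4u^3 + 6u^2 - 3u.
Evaluating at u = 4: f(4) = -940.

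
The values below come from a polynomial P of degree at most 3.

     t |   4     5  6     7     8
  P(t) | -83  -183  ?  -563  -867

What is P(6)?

On equispaced nodes a degree-3 polynomial has vanishing fourth forward difference, so
  P(4) - 4·P(5) + 6·P(6) - 4·P(7) + P(8) = 0.
Substituting the known values and solving for P(6):
  6·P(6) = -2034
  P(6) = -339.

-339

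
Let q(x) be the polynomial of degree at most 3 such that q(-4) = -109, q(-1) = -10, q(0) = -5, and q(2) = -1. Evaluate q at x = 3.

10

Using the Lagrange interpolation formula with nodes -4, -1, 0, 2:
  L_0(x) = (x + 1)x(x - 2) / -72
  L_1(x) = (x + 4)x(x - 2) / 9
  L_2(x) = (x + 4)(x + 1)(x - 2) / -8
  L_3(x) = (x + 4)(x + 1)x / 36
Then q(x) = -109·L_0(x) - 10·L_1(x) - 5·L_2(x) - 1·L_3(x).
Expanding and collecting terms gives q(x) = x³ - 2x² + 2x - 5.
Evaluating at x = 3: q(3) = 10.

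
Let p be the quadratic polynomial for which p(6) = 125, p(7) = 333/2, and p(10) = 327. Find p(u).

p(u) = 3u^2 + (5/2)u + 2

Write p(u) = au^2 + bu + c. Substituting each data point gives a linear system:
  36a + 6b + c = 125
  49a + 7b + c = 333/2
  100a + 10b + c = 327
Solving the system yields a = 3, b = 5/2, c = 2.
So p(u) = 3u² + (5/2)u + 2.
Check: p(6) = 125. ✓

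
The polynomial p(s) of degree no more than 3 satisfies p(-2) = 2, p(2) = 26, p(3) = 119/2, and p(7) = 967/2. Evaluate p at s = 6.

322

Using the Lagrange interpolation formula with nodes -2, 2, 3, 7:
  L_0(s) = (s - 2)(s - 3)(s - 7) / -180
  L_1(s) = (s + 2)(s - 3)(s - 7) / 20
  L_2(s) = (s + 2)(s - 2)(s - 7) / -20
  L_3(s) = (s + 2)(s - 2)(s - 3) / 180
Then p(s) = 2·L_0(s) + 26·L_1(s) + 119/2·L_2(s) + 967/2·L_3(s).
Expanding and collecting terms gives p(s) = s^3 + (5/2)s^2 + 2s + 4.
Evaluating at s = 6: p(6) = 322.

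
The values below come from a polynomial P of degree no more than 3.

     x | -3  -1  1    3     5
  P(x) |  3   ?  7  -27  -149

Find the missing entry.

1

The 4 known points determine the degree-3 polynomial uniquely.
Write P(x) = ax^3 + bx^2 + cx + d. Substituting each data point gives a linear system:
  -27a + 9b - 3c + d = 3
  a + b + c + d = 7
  27a + 9b + 3c + d = -27
  125a + 25b + 5c + d = -149
Solving the system yields a = -1, b = -2, c = 4, d = 6.
So P(x) = -x^3 - 2x^2 + 4x + 6.
Then P(-1) = 1.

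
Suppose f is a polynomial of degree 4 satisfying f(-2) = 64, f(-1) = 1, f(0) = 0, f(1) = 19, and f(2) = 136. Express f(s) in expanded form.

f(s) = 5s^4 + 3s^3 + 5s^2 + 6s

Using the Lagrange interpolation formula with nodes -2, -1, 0, 1, 2:
  L_0(s) = (s + 1)s(s - 1)(s - 2) / 24
  L_1(s) = (s + 2)s(s - 1)(s - 2) / -6
  L_2(s) = (s + 2)(s + 1)(s - 1)(s - 2) / 4
  L_3(s) = (s + 2)(s + 1)s(s - 2) / -6
  L_4(s) = (s + 2)(s + 1)s(s - 1) / 24
Then f(s) = 64·L_0(s) + 1·L_1(s) + 0·L_2(s) + 19·L_3(s) + 136·L_4(s).
Expanding and collecting terms gives f(s) = 5s^4 + 3s^3 + 5s^2 + 6s.
Check: f(1) = 19. ✓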